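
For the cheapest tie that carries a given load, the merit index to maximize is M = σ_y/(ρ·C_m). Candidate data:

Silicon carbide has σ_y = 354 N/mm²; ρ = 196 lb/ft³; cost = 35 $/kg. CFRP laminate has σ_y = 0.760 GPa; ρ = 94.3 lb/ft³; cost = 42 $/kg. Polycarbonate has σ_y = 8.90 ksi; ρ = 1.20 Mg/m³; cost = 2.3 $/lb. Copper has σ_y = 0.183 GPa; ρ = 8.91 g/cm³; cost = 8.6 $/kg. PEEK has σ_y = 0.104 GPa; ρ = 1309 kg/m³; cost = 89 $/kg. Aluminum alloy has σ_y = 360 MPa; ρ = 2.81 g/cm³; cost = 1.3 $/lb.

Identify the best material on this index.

In SI units:
  silicon carbide: σ_y = 354.0 MPa, ρ = 3140 kg/m³, cost = 35.00 $/kg
  CFRP laminate: σ_y = 760.0 MPa, ρ = 1511 kg/m³, cost = 42.00 $/kg
  polycarbonate: σ_y = 61.36 MPa, ρ = 1200 kg/m³, cost = 5.071 $/kg
  copper: σ_y = 183.0 MPa, ρ = 8910 kg/m³, cost = 8.600 $/kg
  PEEK: σ_y = 104.0 MPa, ρ = 1309 kg/m³, cost = 89.00 $/kg
  aluminum alloy: σ_y = 360.0 MPa, ρ = 2810 kg/m³, cost = 2.866 $/kg
  aluminum alloy: M = 44.7 kN·m per $
  CFRP laminate: M = 12.0 kN·m per $
  polycarbonate: M = 10.1 kN·m per $
  silicon carbide: M = 3.22 kN·m per $
  copper: M = 2.39 kN·m per $
  PEEK: M = 0.893 kN·m per $
Highest index: aluminum alloy.

aluminum alloy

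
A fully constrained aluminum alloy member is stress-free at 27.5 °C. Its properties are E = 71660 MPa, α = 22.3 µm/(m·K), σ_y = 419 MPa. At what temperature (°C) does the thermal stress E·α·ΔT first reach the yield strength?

290 °C

E = 71660 MPa = 71.66 GPa.
E·α·ΔT = 419.0 MPa ⇒ ΔT = 419.0 / (71.66×10³ × 22.3×10⁻⁶) = 262.2 K.
T = 27.5 + 262.2 = 289.7 °C.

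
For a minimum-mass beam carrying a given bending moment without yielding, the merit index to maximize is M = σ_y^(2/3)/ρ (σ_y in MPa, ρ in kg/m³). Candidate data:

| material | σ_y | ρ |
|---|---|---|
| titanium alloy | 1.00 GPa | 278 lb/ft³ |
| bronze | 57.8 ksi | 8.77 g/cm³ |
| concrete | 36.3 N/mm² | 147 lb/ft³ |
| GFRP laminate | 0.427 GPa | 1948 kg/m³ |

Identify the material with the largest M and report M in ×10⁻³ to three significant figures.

Convert each candidate to consistent units, then evaluate M:
  titanium alloy: σ_y = 1000 MPa, ρ = 4453 kg/m³
  bronze: σ_y = 398.5 MPa, ρ = 8770 kg/m³
  concrete: σ_y = 36.30 MPa, ρ = 2355 kg/m³
  GFRP laminate: σ_y = 427.0 MPa, ρ = 1948 kg/m³
  GFRP laminate: M = 29.1×10⁻³
  titanium alloy: M = 22.5×10⁻³
  bronze: M = 6.17×10⁻³
  concrete: M = 4.66×10⁻³
Highest index: GFRP laminate.

GFRP laminate, M = 29.1×10⁻³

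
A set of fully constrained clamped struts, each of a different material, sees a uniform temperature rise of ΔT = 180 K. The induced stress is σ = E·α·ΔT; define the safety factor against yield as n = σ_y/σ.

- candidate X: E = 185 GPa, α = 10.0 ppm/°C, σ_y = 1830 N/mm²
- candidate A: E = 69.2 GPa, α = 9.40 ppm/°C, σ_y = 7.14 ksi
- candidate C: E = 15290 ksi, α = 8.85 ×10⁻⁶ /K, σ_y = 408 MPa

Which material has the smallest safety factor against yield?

candidate A

Per material, after unit conversion:
  candidate X: E = 185.0, α = 10.0, σ_y = 1830 → σ = 333 MPa, n = 5.50
  candidate A: E = 69.20, α = 9.40, σ_y = 49.23 → σ = 117 MPa, n = 0.420
  candidate C: E = 105.4, α = 8.85, σ_y = 408.0 → σ = 168 MPa, n = 2.43
The minimum is candidate A at n = 0.420.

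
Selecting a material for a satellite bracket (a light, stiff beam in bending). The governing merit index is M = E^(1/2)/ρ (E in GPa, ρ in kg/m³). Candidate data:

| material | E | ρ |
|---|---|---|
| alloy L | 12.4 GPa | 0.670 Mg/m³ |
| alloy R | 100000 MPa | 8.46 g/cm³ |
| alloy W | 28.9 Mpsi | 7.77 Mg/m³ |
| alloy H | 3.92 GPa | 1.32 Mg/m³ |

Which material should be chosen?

Normalizing units and computing the index:
  alloy L: E = 12.40 GPa, ρ = 670.0 kg/m³
  alloy R: E = 100.0 GPa, ρ = 8460 kg/m³
  alloy W: E = 199.3 GPa, ρ = 7770 kg/m³
  alloy H: E = 3.920 GPa, ρ = 1320 kg/m³
  alloy L: M = 5.26×10⁻³
  alloy W: M = 1.82×10⁻³
  alloy H: M = 1.50×10⁻³
  alloy R: M = 1.18×10⁻³
The maximum is for alloy L.

alloy L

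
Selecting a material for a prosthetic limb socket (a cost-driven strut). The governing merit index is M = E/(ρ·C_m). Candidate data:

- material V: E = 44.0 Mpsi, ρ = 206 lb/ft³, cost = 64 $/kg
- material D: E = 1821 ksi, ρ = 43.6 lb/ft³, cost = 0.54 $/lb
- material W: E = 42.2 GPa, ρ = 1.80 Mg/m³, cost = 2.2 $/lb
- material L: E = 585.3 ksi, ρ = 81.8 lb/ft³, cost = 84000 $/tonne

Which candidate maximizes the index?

Normalizing units and computing the index:
  material V: E = 303.4 GPa, ρ = 3300 kg/m³, cost = 64.00 $/kg
  material D: E = 12.56 GPa, ρ = 698.4 kg/m³, cost = 1.190 $/kg
  material W: E = 42.20 GPa, ρ = 1800 kg/m³, cost = 4.850 $/kg
  material L: E = 4.036 GPa, ρ = 1310 kg/m³, cost = 84.00 $/kg
  material D: M = 15.1 MN·m per $
  material W: M = 4.83 MN·m per $
  material V: M = 1.44 MN·m per $
  material L: M = 0.0367 MN·m per $
Highest index: material D.

material D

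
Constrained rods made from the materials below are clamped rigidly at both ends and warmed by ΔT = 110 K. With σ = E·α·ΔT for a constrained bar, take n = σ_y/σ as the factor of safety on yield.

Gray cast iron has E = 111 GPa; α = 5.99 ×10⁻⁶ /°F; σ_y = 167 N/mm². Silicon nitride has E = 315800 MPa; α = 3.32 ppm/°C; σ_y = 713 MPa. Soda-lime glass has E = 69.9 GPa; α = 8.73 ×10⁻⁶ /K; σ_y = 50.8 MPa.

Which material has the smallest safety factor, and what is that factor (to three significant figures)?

Per material, after unit conversion:
  gray cast iron: E = 111.0, α = 10.8, σ_y = 167.0 → σ = 132 MPa, n = 1.27
  silicon nitride: E = 315.8, α = 3.32, σ_y = 713.0 → σ = 115 MPa, n = 6.18
  soda-lime glass: E = 69.90, α = 8.73, σ_y = 50.80 → σ = 67.1 MPa, n = 0.757
Smallest n: soda-lime glass with n = 0.757.

soda-lime glass, n = 0.757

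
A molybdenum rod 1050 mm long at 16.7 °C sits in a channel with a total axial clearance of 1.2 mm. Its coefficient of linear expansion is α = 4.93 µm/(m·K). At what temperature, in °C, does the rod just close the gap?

249 °C

α·L₀·ΔT = 1.2 mm ⇒ ΔT = 1.2 / (4.93×10⁻⁶ × 1050.0) = 231.8 K.
T = 16.7 + 231.8 = 248.5 °C.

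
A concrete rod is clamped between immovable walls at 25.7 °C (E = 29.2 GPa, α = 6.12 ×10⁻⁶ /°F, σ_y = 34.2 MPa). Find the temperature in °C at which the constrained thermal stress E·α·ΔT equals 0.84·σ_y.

α = 6.12×10⁻⁶/°F × 9/5 = 11.0×10⁻⁶/K.
E·α·ΔT = 28.73 MPa ⇒ ΔT = 28.73 / (29.20×10³ × 11.0×10⁻⁶) = 89.31 K.
T = 25.7 + 89.31 = 115.0 °C.

115 °C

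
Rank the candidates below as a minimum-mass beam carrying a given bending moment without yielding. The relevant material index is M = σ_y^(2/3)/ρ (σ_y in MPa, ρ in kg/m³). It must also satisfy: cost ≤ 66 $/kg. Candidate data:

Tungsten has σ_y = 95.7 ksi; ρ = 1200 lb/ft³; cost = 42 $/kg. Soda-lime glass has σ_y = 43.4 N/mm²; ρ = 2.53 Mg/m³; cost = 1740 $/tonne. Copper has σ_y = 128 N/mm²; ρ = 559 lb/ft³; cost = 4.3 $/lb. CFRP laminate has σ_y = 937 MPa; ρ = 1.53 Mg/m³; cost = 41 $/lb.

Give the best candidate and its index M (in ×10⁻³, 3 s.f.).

soda-lime glass, M = 4.88×10⁻³

Screen on constraints: cost ≤ 66 $/kg. Survivors: tungsten, soda-lime glass, copper.
Convert each candidate to consistent units, then evaluate M:
  tungsten: σ_y = 659.8 MPa, ρ = 19220 kg/m³
  soda-lime glass: σ_y = 43.40 MPa, ρ = 2530 kg/m³
  copper: σ_y = 128.0 MPa, ρ = 8954 kg/m³
  soda-lime glass: M = 4.88×10⁻³
  tungsten: M = 3.94×10⁻³
  copper: M = 2.84×10⁻³
The maximum is for soda-lime glass.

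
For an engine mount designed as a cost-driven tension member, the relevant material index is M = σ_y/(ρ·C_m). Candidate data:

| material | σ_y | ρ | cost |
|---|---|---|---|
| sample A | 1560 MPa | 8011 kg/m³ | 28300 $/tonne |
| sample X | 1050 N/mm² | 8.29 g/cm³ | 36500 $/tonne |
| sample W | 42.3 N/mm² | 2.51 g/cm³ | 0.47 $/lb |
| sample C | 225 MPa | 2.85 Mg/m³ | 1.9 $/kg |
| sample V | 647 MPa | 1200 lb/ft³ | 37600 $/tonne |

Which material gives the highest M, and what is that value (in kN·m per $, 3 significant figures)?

sample C, M = 41.6 kN·m per $

Putting every candidate on a common basis:
  sample A: σ_y = 1560 MPa, ρ = 8011 kg/m³, cost = 28.30 $/kg
  sample X: σ_y = 1050 MPa, ρ = 8290 kg/m³, cost = 36.50 $/kg
  sample W: σ_y = 42.30 MPa, ρ = 2510 kg/m³, cost = 1.036 $/kg
  sample C: σ_y = 225.0 MPa, ρ = 2850 kg/m³, cost = 1.900 $/kg
  sample V: σ_y = 647.0 MPa, ρ = 19220 kg/m³, cost = 37.60 $/kg
  sample C: M = 41.6 kN·m per $
  sample W: M = 16.3 kN·m per $
  sample A: M = 6.88 kN·m per $
  sample X: M = 3.47 kN·m per $
  sample V: M = 0.895 kN·m per $
Sample C has the largest M.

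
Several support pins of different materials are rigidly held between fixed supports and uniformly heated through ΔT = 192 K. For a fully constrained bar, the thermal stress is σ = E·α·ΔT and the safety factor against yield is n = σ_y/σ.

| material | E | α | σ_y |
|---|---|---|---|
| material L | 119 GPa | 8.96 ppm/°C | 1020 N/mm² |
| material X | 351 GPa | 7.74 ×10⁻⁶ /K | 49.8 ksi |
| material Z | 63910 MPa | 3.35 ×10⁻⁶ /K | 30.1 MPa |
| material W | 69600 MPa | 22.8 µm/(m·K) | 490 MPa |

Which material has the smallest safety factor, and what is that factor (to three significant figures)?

Converting E to GPa, α to ×10⁻⁶/K, σ_y to MPa, then σ and n for each:
  material L: E = 119.0, α = 8.96, σ_y = 1020 → σ = 205 MPa, n = 4.98
  material X: E = 351.0, α = 7.74, σ_y = 343.4 → σ = 522 MPa, n = 0.658
  material Z: E = 63.91, α = 3.35, σ_y = 30.10 → σ = 41.1 MPa, n = 0.732
  material W: E = 69.60, α = 22.8, σ_y = 490.0 → σ = 305 MPa, n = 1.61
Material X has the lowest safety factor, n = 0.658.

material X, n = 0.658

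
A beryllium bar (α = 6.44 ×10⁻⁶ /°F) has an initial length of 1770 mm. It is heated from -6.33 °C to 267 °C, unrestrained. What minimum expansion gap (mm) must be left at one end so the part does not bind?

Convert α: 6.44×10⁻⁶/°F × (9/5) = 11.6×10⁻⁶/K.
ΔT = 267 − (-6.33) = 273.3 K.
ΔL = α·L₀·ΔT = 11.6×10⁻⁶ × 1770 mm × 273.3 K = 5.61 mm.

5.61 mm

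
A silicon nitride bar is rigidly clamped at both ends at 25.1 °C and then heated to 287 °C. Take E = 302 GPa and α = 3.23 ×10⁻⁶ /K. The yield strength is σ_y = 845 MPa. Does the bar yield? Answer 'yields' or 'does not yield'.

ΔT = 261.9 K. Constrained thermal stress σ = E·α·ΔT = 302.0×10³ MPa × 3.23×10⁻⁶ × 261.9 = 255 MPa (compressive).
Compare to σ_y = 845 MPa: σ < σ_y, so it does not yield.

does not yield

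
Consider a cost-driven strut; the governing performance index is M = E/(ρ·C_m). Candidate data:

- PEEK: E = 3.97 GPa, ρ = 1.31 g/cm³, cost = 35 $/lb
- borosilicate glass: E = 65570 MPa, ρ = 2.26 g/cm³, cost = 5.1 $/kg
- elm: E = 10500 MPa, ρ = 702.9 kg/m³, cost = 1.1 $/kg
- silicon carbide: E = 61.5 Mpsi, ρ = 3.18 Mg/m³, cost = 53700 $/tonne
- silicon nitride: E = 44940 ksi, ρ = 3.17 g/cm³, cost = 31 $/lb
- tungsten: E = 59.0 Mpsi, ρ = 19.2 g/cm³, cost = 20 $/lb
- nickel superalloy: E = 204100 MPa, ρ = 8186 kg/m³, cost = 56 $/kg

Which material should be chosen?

Putting every candidate on a common basis:
  PEEK: E = 3.970 GPa, ρ = 1310 kg/m³, cost = 77.16 $/kg
  borosilicate glass: E = 65.57 GPa, ρ = 2260 kg/m³, cost = 5.100 $/kg
  elm: E = 10.50 GPa, ρ = 702.9 kg/m³, cost = 1.100 $/kg
  silicon carbide: E = 424.0 GPa, ρ = 3180 kg/m³, cost = 53.70 $/kg
  silicon nitride: E = 309.9 GPa, ρ = 3170 kg/m³, cost = 68.34 $/kg
  tungsten: E = 406.8 GPa, ρ = 19200 kg/m³, cost = 44.09 $/kg
  nickel superalloy: E = 204.1 GPa, ρ = 8186 kg/m³, cost = 56.00 $/kg
  elm: M = 13.6 MN·m per $
  borosilicate glass: M = 5.69 MN·m per $
  silicon carbide: M = 2.48 MN·m per $
  silicon nitride: M = 1.43 MN·m per $
  tungsten: M = 0.481 MN·m per $
  nickel superalloy: M = 0.445 MN·m per $
  PEEK: M = 0.0393 MN·m per $
Elm has the largest M.

elm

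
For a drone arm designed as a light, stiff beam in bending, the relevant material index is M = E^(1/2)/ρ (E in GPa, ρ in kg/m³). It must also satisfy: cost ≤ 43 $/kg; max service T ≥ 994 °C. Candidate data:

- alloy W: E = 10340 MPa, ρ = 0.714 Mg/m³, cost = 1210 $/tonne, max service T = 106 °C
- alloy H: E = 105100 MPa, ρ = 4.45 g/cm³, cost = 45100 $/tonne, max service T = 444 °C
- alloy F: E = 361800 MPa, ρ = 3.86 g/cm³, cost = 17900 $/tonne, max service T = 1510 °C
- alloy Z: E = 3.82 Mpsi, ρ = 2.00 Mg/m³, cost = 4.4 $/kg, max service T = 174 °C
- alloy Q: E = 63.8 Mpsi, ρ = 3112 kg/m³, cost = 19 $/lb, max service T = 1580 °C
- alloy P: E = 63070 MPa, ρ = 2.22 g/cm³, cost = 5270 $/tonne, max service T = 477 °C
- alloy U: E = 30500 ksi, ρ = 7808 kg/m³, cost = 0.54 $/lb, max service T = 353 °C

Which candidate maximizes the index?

alloy Q

Screen on constraints: cost ≤ 43 $/kg; max service T ≥ 994 °C. Survivors: alloy F, alloy Q.
Convert each candidate to consistent units, then evaluate M:
  alloy F: E = 361.8 GPa, ρ = 3860 kg/m³
  alloy Q: E = 439.9 GPa, ρ = 3112 kg/m³
  alloy Q: M = 6.74×10⁻³
  alloy F: M = 4.93×10⁻³
Highest index: alloy Q.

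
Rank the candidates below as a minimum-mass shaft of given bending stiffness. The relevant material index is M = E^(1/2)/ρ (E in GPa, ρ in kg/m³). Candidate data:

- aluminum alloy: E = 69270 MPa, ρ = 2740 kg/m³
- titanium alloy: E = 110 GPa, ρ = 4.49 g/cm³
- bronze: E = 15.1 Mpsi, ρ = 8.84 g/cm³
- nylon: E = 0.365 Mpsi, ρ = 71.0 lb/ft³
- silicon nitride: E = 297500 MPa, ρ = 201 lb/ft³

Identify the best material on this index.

Convert each candidate to consistent units, then evaluate M:
  aluminum alloy: E = 69.27 GPa, ρ = 2740 kg/m³
  titanium alloy: E = 110.0 GPa, ρ = 4490 kg/m³
  bronze: E = 104.1 GPa, ρ = 8840 kg/m³
  nylon: E = 2.517 GPa, ρ = 1137 kg/m³
  silicon nitride: E = 297.5 GPa, ρ = 3220 kg/m³
  silicon nitride: M = 5.36×10⁻³
  aluminum alloy: M = 3.04×10⁻³
  titanium alloy: M = 2.34×10⁻³
  nylon: M = 1.39×10⁻³
  bronze: M = 1.15×10⁻³
Silicon nitride ranks first.

silicon nitride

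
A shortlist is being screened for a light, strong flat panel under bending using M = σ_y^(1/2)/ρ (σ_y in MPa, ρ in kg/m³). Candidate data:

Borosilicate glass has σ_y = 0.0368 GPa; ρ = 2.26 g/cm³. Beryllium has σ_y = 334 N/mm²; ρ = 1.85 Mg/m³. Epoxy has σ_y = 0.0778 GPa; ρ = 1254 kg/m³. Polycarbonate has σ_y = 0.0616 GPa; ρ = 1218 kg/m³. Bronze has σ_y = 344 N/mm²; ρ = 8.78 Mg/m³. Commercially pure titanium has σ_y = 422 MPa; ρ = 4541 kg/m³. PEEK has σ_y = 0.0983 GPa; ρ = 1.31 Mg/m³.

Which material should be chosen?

beryllium

Normalizing units and computing the index:
  borosilicate glass: σ_y = 36.80 MPa, ρ = 2260 kg/m³
  beryllium: σ_y = 334.0 MPa, ρ = 1850 kg/m³
  epoxy: σ_y = 77.80 MPa, ρ = 1254 kg/m³
  polycarbonate: σ_y = 61.60 MPa, ρ = 1218 kg/m³
  bronze: σ_y = 344.0 MPa, ρ = 8780 kg/m³
  commercially pure titanium: σ_y = 422.0 MPa, ρ = 4541 kg/m³
  PEEK: σ_y = 98.30 MPa, ρ = 1310 kg/m³
  beryllium: M = 9.88×10⁻³
  PEEK: M = 7.57×10⁻³
  epoxy: M = 7.03×10⁻³
  polycarbonate: M = 6.44×10⁻³
  commercially pure titanium: M = 4.52×10⁻³
  borosilicate glass: M = 2.68×10⁻³
  bronze: M = 2.11×10⁻³
Highest index: beryllium.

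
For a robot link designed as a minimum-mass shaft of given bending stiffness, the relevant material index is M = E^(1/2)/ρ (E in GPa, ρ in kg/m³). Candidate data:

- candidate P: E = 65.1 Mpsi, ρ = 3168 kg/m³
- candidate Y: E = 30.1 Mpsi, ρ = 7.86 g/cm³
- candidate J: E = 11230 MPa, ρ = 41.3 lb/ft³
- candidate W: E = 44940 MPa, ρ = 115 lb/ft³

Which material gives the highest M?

After converting to SI:
  candidate P: E = 448.8 GPa, ρ = 3168 kg/m³
  candidate Y: E = 207.5 GPa, ρ = 7860 kg/m³
  candidate J: E = 11.23 GPa, ρ = 661.6 kg/m³
  candidate W: E = 44.94 GPa, ρ = 1842 kg/m³
  candidate P: M = 6.69×10⁻³
  candidate J: M = 5.07×10⁻³
  candidate W: M = 3.64×10⁻³
  candidate Y: M = 1.83×10⁻³
Candidate P ranks first.

candidate P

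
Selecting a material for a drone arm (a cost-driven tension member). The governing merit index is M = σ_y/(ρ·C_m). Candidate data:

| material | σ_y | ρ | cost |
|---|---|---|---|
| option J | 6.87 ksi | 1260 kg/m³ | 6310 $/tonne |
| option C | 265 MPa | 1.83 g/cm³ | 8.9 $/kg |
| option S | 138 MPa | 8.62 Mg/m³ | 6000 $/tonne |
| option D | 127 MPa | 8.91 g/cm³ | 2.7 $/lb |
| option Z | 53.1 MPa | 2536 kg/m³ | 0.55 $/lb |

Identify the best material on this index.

Normalizing units and computing the index:
  option J: σ_y = 47.37 MPa, ρ = 1260 kg/m³, cost = 6.310 $/kg
  option C: σ_y = 265.0 MPa, ρ = 1830 kg/m³, cost = 8.900 $/kg
  option S: σ_y = 138.0 MPa, ρ = 8620 kg/m³, cost = 6.000 $/kg
  option D: σ_y = 127.0 MPa, ρ = 8910 kg/m³, cost = 5.952 $/kg
  option Z: σ_y = 53.10 MPa, ρ = 2536 kg/m³, cost = 1.213 $/kg
  option Z: M = 17.3 kN·m per $
  option C: M = 16.3 kN·m per $
  option J: M = 5.96 kN·m per $
  option S: M = 2.67 kN·m per $
  option D: M = 2.39 kN·m per $
The maximum is for option Z.

option Z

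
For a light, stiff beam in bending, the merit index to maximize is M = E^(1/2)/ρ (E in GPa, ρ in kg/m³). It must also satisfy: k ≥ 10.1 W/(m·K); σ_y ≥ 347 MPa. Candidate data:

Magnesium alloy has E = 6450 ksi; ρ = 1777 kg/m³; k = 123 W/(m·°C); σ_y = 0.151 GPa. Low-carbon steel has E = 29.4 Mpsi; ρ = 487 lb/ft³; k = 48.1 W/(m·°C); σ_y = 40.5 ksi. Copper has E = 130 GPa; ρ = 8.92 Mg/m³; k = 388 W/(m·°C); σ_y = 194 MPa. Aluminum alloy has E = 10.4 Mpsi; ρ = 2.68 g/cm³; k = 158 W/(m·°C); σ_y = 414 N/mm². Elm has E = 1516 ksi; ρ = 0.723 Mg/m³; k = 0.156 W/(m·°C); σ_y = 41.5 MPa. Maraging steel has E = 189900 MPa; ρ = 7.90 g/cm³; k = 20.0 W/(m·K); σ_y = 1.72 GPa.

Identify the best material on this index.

Screen on constraints: k ≥ 10.1 W/(m·K); σ_y ≥ 347 MPa. Survivors: aluminum alloy, maraging steel.
Normalizing units and computing the index:
  aluminum alloy: E = 71.71 GPa, ρ = 2680 kg/m³
  maraging steel: E = 189.9 GPa, ρ = 7900 kg/m³
  aluminum alloy: M = 3.16×10⁻³
  maraging steel: M = 1.74×10⁻³
Aluminum alloy ranks first.

aluminum alloy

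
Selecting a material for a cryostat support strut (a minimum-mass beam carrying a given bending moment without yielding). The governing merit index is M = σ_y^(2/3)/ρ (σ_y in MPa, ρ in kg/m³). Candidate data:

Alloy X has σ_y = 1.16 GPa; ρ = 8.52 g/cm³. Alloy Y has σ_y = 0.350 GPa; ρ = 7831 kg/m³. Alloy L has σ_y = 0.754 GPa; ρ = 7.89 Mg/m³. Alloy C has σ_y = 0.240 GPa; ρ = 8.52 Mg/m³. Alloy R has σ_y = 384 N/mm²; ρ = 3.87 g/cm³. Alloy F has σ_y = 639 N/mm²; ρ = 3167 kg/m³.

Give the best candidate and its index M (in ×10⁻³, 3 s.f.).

alloy F, M = 23.4×10⁻³

Putting every candidate on a common basis:
  alloy X: σ_y = 1160 MPa, ρ = 8520 kg/m³
  alloy Y: σ_y = 350.0 MPa, ρ = 7831 kg/m³
  alloy L: σ_y = 754.0 MPa, ρ = 7890 kg/m³
  alloy C: σ_y = 240.0 MPa, ρ = 8520 kg/m³
  alloy R: σ_y = 384.0 MPa, ρ = 3870 kg/m³
  alloy F: σ_y = 639.0 MPa, ρ = 3167 kg/m³
  alloy F: M = 23.4×10⁻³
  alloy R: M = 13.7×10⁻³
  alloy X: M = 13.0×10⁻³
  alloy L: M = 10.5×10⁻³
  alloy Y: M = 6.34×10⁻³
  alloy C: M = 4.53×10⁻³
The maximum is for alloy F.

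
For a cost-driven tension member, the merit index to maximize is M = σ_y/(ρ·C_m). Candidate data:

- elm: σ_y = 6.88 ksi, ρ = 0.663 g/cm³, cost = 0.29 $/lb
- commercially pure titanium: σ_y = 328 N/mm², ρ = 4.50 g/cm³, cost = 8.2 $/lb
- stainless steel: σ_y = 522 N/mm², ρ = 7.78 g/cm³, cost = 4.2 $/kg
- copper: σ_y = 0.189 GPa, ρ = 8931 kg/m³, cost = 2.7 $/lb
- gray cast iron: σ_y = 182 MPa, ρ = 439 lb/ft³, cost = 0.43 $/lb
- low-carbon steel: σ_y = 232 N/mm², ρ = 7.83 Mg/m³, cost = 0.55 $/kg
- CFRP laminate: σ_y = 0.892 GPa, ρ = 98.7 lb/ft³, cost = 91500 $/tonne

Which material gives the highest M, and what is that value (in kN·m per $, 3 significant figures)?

After converting to SI:
  elm: σ_y = 47.44 MPa, ρ = 663.0 kg/m³, cost = 0.6393 $/kg
  commercially pure titanium: σ_y = 328.0 MPa, ρ = 4500 kg/m³, cost = 18.08 $/kg
  stainless steel: σ_y = 522.0 MPa, ρ = 7780 kg/m³, cost = 4.200 $/kg
  copper: σ_y = 189.0 MPa, ρ = 8931 kg/m³, cost = 5.952 $/kg
  gray cast iron: σ_y = 182.0 MPa, ρ = 7032 kg/m³, cost = 0.9480 $/kg
  low-carbon steel: σ_y = 232.0 MPa, ρ = 7830 kg/m³, cost = 0.5500 $/kg
  CFRP laminate: σ_y = 892.0 MPa, ρ = 1581 kg/m³, cost = 91.50 $/kg
  elm: M = 112 kN·m per $
  low-carbon steel: M = 53.9 kN·m per $
  gray cast iron: M = 27.3 kN·m per $
  stainless steel: M = 16.0 kN·m per $
  CFRP laminate: M = 6.17 kN·m per $
  commercially pure titanium: M = 4.03 kN·m per $
  copper: M = 3.56 kN·m per $
The maximum is for elm.

elm, M = 112 kN·m per $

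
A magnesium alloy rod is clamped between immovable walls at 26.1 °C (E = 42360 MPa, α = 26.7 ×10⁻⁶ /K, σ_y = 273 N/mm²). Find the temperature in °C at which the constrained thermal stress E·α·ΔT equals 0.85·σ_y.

E = 42360 MPa = 42.36 GPa.
σ_y = 273 N/mm² = 273.0 MPa.
E·α·ΔT = 232.0 MPa ⇒ ΔT = 232.0 / (42.36×10³ × 26.7×10⁻⁶) = 205.2 K.
T = 26.1 + 205.2 = 231.3 °C.

231 °C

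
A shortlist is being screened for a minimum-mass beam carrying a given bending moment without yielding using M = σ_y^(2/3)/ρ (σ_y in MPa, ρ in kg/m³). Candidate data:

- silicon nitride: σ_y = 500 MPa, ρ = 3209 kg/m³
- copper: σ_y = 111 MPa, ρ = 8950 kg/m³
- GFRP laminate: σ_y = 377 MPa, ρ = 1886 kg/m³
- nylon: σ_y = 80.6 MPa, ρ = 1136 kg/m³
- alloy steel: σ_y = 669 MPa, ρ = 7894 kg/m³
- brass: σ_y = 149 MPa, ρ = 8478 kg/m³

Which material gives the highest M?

Computing M directly (units already consistent):
  GFRP laminate: M = 27.7×10⁻³
  silicon nitride: M = 19.6×10⁻³
  nylon: M = 16.4×10⁻³
  alloy steel: M = 9.69×10⁻³
  brass: M = 3.32×10⁻³
  copper: M = 2.58×10⁻³
GFRP laminate ranks first.

GFRP laminate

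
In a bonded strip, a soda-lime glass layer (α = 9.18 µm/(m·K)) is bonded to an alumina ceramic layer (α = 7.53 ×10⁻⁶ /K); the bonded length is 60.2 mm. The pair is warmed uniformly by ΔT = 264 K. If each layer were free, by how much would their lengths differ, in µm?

26.2 µm

Δα = |9.18 − 7.53|×10⁻⁶/K = 1.65×10⁻⁶/K.
ΔL_mismatch = Δα·L·ΔT = 1.65×10⁻⁶ × 60.2 mm × 264.0 K = 26.2 µm.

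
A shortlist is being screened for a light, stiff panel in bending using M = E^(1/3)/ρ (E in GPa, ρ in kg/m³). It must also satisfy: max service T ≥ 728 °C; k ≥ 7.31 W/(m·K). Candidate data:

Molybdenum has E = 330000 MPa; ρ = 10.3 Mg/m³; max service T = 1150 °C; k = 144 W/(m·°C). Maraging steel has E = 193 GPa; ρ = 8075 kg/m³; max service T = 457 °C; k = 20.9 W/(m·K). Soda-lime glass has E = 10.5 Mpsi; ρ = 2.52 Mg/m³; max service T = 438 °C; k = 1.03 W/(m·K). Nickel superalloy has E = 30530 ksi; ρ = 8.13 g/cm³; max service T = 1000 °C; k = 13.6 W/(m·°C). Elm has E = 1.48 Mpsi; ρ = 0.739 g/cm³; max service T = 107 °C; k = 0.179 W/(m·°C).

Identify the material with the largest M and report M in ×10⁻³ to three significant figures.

Screen on constraints: max service T ≥ 728 °C; k ≥ 7.31 W/(m·K). Survivors: molybdenum, nickel superalloy.
Convert each candidate to consistent units, then evaluate M:
  molybdenum: E = 330.0 GPa, ρ = 10300 kg/m³
  nickel superalloy: E = 210.5 GPa, ρ = 8130 kg/m³
  nickel superalloy: M = 0.732×10⁻³
  molybdenum: M = 0.671×10⁻³
Nickel superalloy ranks first.

nickel superalloy, M = 0.732×10⁻³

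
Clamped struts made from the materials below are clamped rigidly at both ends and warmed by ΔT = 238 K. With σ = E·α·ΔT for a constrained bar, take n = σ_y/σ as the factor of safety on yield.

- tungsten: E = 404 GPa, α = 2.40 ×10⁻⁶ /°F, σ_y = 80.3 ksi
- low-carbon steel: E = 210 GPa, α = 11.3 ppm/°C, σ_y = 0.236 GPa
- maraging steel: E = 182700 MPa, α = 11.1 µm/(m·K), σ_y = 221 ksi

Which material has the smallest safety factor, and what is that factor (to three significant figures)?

low-carbon steel, n = 0.418

Converting E to GPa, α to ×10⁻⁶/K, σ_y to MPa, then σ and n for each:
  tungsten: E = 404.0, α = 4.32, σ_y = 553.6 → σ = 415 MPa, n = 1.33
  low-carbon steel: E = 210.0, α = 11.3, σ_y = 236.0 → σ = 565 MPa, n = 0.418
  maraging steel: E = 182.7, α = 11.1, σ_y = 1524 → σ = 483 MPa, n = 3.16
Low-carbon steel has the lowest safety factor, n = 0.418.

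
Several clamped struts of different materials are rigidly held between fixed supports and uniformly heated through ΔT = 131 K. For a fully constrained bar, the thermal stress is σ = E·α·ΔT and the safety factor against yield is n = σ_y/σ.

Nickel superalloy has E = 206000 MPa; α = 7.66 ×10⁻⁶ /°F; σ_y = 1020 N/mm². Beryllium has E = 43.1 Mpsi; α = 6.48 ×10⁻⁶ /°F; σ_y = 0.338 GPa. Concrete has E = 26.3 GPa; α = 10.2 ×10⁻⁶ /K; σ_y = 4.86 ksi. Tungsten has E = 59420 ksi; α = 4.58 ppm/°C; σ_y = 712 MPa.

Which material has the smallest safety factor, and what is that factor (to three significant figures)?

beryllium, n = 0.744

In consistent units (E in GPa, α in ×10⁻⁶/K, σ_y in MPa):
  nickel superalloy: E = 206.0, α = 13.8, σ_y = 1020 → σ = 372 MPa, n = 2.74
  beryllium: E = 297.2, α = 11.7, σ_y = 338.0 → σ = 454 MPa, n = 0.744
  concrete: E = 26.30, α = 10.2, σ_y = 33.51 → σ = 35.1 MPa, n = 0.954
  tungsten: E = 409.7, α = 4.58, σ_y = 712.0 → σ = 246 MPa, n = 2.90
Smallest n: beryllium with n = 0.744.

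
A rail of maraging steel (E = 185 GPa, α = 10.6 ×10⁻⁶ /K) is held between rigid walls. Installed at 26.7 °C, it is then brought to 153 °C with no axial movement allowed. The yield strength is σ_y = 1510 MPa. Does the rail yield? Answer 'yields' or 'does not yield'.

ΔT = 126.3 K. Constrained thermal stress σ = E·α·ΔT = 185.0×10³ MPa × 10.6×10⁻⁶ × 126.3 = 248 MPa (compressive).
Compare to σ_y = 1510 MPa: σ < σ_y, so it does not yield.

does not yield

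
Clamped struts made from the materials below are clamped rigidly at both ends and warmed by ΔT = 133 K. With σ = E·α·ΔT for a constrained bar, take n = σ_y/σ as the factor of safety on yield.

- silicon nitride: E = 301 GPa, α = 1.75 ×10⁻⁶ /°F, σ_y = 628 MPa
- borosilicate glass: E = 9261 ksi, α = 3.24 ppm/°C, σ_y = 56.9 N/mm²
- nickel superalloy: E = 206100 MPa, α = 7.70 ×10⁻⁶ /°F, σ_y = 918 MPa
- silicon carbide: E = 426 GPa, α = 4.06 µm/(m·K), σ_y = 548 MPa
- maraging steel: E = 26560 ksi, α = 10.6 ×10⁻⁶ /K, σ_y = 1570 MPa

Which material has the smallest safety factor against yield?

Converting E to GPa, α to ×10⁻⁶/K, σ_y to MPa, then σ and n for each:
  silicon nitride: E = 301.0, α = 3.15, σ_y = 628.0 → σ = 126 MPa, n = 4.98
  borosilicate glass: E = 63.85, α = 3.24, σ_y = 56.90 → σ = 27.5 MPa, n = 2.07
  nickel superalloy: E = 206.1, α = 13.9, σ_y = 918.0 → σ = 380 MPa, n = 2.42
  silicon carbide: E = 426.0, α = 4.06, σ_y = 548.0 → σ = 230 MPa, n = 2.38
  maraging steel: E = 183.1, α = 10.6, σ_y = 1570 → σ = 258 MPa, n = 6.08
The minimum is borosilicate glass at n = 2.07.

borosilicate glass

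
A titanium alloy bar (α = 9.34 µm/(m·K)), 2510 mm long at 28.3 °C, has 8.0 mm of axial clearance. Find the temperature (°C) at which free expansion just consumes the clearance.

α·L₀·ΔT = 8.0 mm ⇒ ΔT = 8.0 / (9.34×10⁻⁶ × 2510.0) = 341.2 K.
T = 28.3 + 341.2 = 369.5 °C.

370 °C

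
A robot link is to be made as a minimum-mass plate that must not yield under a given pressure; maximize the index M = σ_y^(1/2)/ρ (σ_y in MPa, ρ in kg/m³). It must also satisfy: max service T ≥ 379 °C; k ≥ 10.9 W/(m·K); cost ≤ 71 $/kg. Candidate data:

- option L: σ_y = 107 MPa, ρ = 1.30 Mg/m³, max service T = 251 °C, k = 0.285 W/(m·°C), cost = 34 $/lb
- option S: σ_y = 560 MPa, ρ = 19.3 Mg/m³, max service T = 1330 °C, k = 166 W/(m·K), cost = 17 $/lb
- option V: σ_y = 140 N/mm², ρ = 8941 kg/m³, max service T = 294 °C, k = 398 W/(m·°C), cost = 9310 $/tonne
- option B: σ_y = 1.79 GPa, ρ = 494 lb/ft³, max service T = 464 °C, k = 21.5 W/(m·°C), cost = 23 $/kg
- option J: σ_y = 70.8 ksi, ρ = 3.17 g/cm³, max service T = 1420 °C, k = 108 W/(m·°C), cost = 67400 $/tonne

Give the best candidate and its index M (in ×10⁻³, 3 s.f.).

Screen on constraints: max service T ≥ 379 °C; k ≥ 10.9 W/(m·K); cost ≤ 71 $/kg. Survivors: option S, option B, option J.
In SI units:
  option S: σ_y = 560.0 MPa, ρ = 19300 kg/m³
  option B: σ_y = 1790 MPa, ρ = 7913 kg/m³
  option J: σ_y = 488.1 MPa, ρ = 3170 kg/m³
  option J: M = 6.97×10⁻³
  option B: M = 5.35×10⁻³
  option S: M = 1.23×10⁻³
Option J ranks first.

option J, M = 6.97×10⁻³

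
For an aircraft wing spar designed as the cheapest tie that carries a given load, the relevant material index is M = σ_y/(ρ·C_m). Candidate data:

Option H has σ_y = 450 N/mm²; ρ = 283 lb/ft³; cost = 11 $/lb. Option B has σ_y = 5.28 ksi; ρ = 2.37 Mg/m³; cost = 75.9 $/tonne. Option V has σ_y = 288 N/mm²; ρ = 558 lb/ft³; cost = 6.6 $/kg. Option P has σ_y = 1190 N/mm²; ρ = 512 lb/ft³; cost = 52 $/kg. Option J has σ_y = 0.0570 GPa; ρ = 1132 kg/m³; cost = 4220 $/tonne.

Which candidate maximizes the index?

option B

Putting every candidate on a common basis:
  option H: σ_y = 450.0 MPa, ρ = 4533 kg/m³, cost = 24.25 $/kg
  option B: σ_y = 36.40 MPa, ρ = 2370 kg/m³, cost = 0.07590 $/kg
  option V: σ_y = 288.0 MPa, ρ = 8938 kg/m³, cost = 6.600 $/kg
  option P: σ_y = 1190 MPa, ρ = 8201 kg/m³, cost = 52.00 $/kg
  option J: σ_y = 57.00 MPa, ρ = 1132 kg/m³, cost = 4.220 $/kg
  option B: M = 202 kN·m per $
  option J: M = 11.9 kN·m per $
  option V: M = 4.88 kN·m per $
  option H: M = 4.09 kN·m per $
  option P: M = 2.79 kN·m per $
Option B ranks first.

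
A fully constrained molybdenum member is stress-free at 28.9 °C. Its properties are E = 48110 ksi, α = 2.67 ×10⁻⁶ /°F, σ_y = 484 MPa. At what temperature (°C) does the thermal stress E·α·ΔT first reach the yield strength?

E = 48110 ksi = 331.7 GPa.
α = 2.67×10⁻⁶/°F × 9/5 = 4.81×10⁻⁶/K.
E·α·ΔT = 484.0 MPa ⇒ ΔT = 484.0 / (331.7×10³ × 4.81×10⁻⁶) = 303.6 K.
T = 28.9 + 303.6 = 332.5 °C.

333 °C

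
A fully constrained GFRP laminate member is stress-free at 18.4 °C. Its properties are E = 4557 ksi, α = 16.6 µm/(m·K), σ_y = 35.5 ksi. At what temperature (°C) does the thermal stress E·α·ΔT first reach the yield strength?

E = 4557 ksi = 31.42 GPa.
σ_y = 35.5 ksi = 244.8 MPa.
E·α·ΔT = 244.8 MPa ⇒ ΔT = 244.8 / (31.42×10³ × 16.6×10⁻⁶) = 469.3 K.
T = 18.4 + 469.3 = 487.7 °C.

488 °C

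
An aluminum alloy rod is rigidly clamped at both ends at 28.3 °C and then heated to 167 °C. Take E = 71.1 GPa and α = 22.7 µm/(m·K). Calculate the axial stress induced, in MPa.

224 MPa

ΔT = 138.7 K. Constrained thermal stress σ = E·α·ΔT = 71.10×10³ MPa × 22.7×10⁻⁶ × 138.7 = 224 MPa (compressive).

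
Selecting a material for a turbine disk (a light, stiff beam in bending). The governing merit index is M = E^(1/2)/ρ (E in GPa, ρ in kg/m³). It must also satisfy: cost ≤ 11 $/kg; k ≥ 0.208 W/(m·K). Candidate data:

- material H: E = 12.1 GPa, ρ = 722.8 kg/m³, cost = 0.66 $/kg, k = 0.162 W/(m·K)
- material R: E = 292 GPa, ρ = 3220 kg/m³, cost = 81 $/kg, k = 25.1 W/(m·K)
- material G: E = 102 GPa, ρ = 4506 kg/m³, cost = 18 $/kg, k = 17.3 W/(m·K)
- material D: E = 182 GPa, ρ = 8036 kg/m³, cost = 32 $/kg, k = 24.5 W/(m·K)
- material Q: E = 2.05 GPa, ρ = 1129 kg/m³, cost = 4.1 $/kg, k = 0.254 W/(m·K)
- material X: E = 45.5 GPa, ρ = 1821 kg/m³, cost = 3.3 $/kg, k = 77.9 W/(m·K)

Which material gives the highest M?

material X

Screen on constraints: cost ≤ 11 $/kg; k ≥ 0.208 W/(m·K). Survivors: material Q, material X.
Evaluate M for each candidate:
  material X: M = 3.70×10⁻³
  material Q: M = 1.27×10⁻³
Highest index: material X.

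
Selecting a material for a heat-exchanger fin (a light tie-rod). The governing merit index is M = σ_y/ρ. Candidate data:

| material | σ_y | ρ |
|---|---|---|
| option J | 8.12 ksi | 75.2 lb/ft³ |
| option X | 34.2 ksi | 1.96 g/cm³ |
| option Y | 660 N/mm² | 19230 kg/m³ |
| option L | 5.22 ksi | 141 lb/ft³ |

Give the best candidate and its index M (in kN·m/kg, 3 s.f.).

Putting every candidate on a common basis:
  option J: σ_y = 55.99 MPa, ρ = 1205 kg/m³
  option X: σ_y = 235.8 MPa, ρ = 1960 kg/m³
  option Y: σ_y = 660.0 MPa, ρ = 19230 kg/m³
  option L: σ_y = 35.99 MPa, ρ = 2259 kg/m³
  option X: M = 120 kN·m/kg
  option J: M = 46.5 kN·m/kg
  option Y: M = 34.3 kN·m/kg
  option L: M = 15.9 kN·m/kg
Option X has the largest M.

option X, M = 120 kN·m/kg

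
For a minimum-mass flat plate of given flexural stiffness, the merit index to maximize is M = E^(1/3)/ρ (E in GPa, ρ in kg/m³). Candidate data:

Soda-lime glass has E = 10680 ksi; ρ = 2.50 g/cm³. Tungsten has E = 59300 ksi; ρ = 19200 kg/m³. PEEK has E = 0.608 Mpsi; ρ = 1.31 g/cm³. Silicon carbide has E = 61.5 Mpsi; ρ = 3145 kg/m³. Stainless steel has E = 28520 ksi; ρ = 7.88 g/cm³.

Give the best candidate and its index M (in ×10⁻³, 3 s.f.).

silicon carbide, M = 2.39×10⁻³

Normalizing units and computing the index:
  soda-lime glass: E = 73.64 GPa, ρ = 2500 kg/m³
  tungsten: E = 408.9 GPa, ρ = 19200 kg/m³
  PEEK: E = 4.192 GPa, ρ = 1310 kg/m³
  silicon carbide: E = 424.0 GPa, ρ = 3145 kg/m³
  stainless steel: E = 196.6 GPa, ρ = 7880 kg/m³
  silicon carbide: M = 2.39×10⁻³
  soda-lime glass: M = 1.68×10⁻³
  PEEK: M = 1.23×10⁻³
  stainless steel: M = 0.738×10⁻³
  tungsten: M = 0.387×10⁻³
Highest index: silicon carbide.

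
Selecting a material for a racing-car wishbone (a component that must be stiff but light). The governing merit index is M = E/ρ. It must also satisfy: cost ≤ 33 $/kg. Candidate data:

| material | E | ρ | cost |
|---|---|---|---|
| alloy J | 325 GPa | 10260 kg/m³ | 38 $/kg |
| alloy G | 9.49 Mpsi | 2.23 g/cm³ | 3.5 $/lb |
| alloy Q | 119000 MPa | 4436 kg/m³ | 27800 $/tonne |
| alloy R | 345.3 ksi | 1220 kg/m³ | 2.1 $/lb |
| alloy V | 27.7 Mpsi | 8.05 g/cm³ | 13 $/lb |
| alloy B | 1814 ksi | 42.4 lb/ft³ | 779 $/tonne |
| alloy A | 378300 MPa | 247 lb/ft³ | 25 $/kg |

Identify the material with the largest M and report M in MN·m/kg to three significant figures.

alloy A, M = 95.6 MN·m/kg

Screen on constraints: cost ≤ 33 $/kg. Survivors: alloy G, alloy Q, alloy R, alloy V, alloy B, alloy A.
In SI units:
  alloy G: E = 65.43 GPa, ρ = 2230 kg/m³
  alloy Q: E = 119.0 GPa, ρ = 4436 kg/m³
  alloy R: E = 2.381 GPa, ρ = 1220 kg/m³
  alloy V: E = 191.0 GPa, ρ = 8050 kg/m³
  alloy B: E = 12.51 GPa, ρ = 679.2 kg/m³
  alloy A: E = 378.3 GPa, ρ = 3957 kg/m³
  alloy A: M = 95.6 MN·m/kg
  alloy G: M = 29.3 MN·m/kg
  alloy Q: M = 26.8 MN·m/kg
  alloy V: M = 23.7 MN·m/kg
  alloy B: M = 18.4 MN·m/kg
  alloy R: M = 1.95 MN·m/kg
Alloy A has the largest M.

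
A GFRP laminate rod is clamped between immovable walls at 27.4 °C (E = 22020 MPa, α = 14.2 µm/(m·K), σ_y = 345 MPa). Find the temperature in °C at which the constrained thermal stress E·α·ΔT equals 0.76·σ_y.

866 °C

E = 22020 MPa = 22.02 GPa.
E·α·ΔT = 262.2 MPa ⇒ ΔT = 262.2 / (22.02×10³ × 14.2×10⁻⁶) = 838.5 K.
T = 27.4 + 838.5 = 865.9 °C.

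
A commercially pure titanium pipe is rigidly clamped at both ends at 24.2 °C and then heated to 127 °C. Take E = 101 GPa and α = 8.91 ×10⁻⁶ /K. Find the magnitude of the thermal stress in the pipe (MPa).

ΔT = 102.8 K. Constrained thermal stress σ = E·α·ΔT = 101.0×10³ MPa × 8.91×10⁻⁶ × 102.8 = 92.5 MPa (compressive).

92.5 MPa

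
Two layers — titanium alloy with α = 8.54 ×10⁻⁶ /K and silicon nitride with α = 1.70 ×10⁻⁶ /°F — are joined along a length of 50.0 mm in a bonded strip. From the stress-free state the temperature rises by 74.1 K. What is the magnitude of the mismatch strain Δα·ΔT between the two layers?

4.06×10⁻⁴

silicon nitride: α = 1.70×10⁻⁶/°F × 9/5 = 3.06×10⁻⁶/K.
Δα = |8.54 − 3.06|×10⁻⁶/K = 5.48×10⁻⁶/K.
Mismatch strain = Δα·ΔT = 5.48×10⁻⁶ × 74.1 = 4.06×10⁻⁴.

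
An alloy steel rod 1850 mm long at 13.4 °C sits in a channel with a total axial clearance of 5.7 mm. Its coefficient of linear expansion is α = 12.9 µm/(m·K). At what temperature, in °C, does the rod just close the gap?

α·L₀·ΔT = 5.7 mm ⇒ ΔT = 5.7 / (12.9×10⁻⁶ × 1850.0) = 238.8 K.
T = 13.4 + 238.8 = 252.2 °C.

252 °C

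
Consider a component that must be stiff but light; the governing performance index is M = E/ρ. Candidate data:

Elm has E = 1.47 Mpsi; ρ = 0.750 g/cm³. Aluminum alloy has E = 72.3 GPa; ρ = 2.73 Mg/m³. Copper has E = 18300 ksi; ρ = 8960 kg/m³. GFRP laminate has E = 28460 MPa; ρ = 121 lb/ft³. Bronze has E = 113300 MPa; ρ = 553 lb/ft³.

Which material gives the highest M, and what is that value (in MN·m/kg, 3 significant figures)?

Normalizing units and computing the index:
  elm: E = 10.14 GPa, ρ = 750.0 kg/m³
  aluminum alloy: E = 72.30 GPa, ρ = 2730 kg/m³
  copper: E = 126.2 GPa, ρ = 8960 kg/m³
  GFRP laminate: E = 28.46 GPa, ρ = 1938 kg/m³
  bronze: E = 113.3 GPa, ρ = 8858 kg/m³
  aluminum alloy: M = 26.5 MN·m/kg
  GFRP laminate: M = 14.7 MN·m/kg
  copper: M = 14.1 MN·m/kg
  elm: M = 13.5 MN·m/kg
  bronze: M = 12.8 MN·m/kg
Aluminum alloy ranks first.

aluminum alloy, M = 26.5 MN·m/kg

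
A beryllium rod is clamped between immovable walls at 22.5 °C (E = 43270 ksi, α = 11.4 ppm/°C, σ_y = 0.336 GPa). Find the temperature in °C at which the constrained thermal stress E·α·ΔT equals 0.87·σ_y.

108 °C

E = 43270 ksi = 298.3 GPa.
σ_y = 0.336 GPa = 336.0 MPa.
E·α·ΔT = 292.3 MPa ⇒ ΔT = 292.3 / (298.3×10³ × 11.4×10⁻⁶) = 85.95 K.
T = 22.5 + 85.95 = 108.5 °C.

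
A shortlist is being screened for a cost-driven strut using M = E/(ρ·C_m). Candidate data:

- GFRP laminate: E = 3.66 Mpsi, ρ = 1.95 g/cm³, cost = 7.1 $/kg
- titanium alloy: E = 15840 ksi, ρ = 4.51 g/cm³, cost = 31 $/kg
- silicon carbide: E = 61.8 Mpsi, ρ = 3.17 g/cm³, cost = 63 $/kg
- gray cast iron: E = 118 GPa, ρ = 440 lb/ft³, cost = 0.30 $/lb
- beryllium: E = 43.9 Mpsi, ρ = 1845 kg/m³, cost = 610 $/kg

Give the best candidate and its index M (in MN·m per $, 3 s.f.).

In SI units:
  GFRP laminate: E = 25.23 GPa, ρ = 1950 kg/m³, cost = 7.100 $/kg
  titanium alloy: E = 109.2 GPa, ρ = 4510 kg/m³, cost = 31.00 $/kg
  silicon carbide: E = 426.1 GPa, ρ = 3170 kg/m³, cost = 63.00 $/kg
  gray cast iron: E = 118.0 GPa, ρ = 7048 kg/m³, cost = 0.6614 $/kg
  beryllium: E = 302.7 GPa, ρ = 1845 kg/m³, cost = 610.0 $/kg
  gray cast iron: M = 25.3 MN·m per $
  silicon carbide: M = 2.13 MN·m per $
  GFRP laminate: M = 1.82 MN·m per $
  titanium alloy: M = 0.781 MN·m per $
  beryllium: M = 0.269 MN·m per $
Highest index: gray cast iron.

gray cast iron, M = 25.3 MN·m per $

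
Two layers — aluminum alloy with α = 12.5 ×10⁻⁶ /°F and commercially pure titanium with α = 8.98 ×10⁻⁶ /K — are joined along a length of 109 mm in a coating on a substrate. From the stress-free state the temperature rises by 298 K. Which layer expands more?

aluminum alloy: α = 12.5×10⁻⁶/°F × 9/5 = 22.5×10⁻⁶/K.
α(aluminum alloy) = 22.5×10⁻⁶/K vs α(commercially pure titanium) = 8.98×10⁻⁶/K.
Higher α expands more for the same ΔT: aluminum alloy.

aluminum alloy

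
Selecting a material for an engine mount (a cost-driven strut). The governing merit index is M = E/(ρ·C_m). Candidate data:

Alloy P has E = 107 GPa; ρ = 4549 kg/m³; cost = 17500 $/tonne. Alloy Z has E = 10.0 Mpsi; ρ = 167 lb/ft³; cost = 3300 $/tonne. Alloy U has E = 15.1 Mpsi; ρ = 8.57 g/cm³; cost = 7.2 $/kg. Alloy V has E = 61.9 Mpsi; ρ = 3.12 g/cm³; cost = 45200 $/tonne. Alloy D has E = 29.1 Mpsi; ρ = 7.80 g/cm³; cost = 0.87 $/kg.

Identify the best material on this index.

alloy D

After converting to SI:
  alloy P: E = 107.0 GPa, ρ = 4549 kg/m³, cost = 17.50 $/kg
  alloy Z: E = 68.95 GPa, ρ = 2675 kg/m³, cost = 3.300 $/kg
  alloy U: E = 104.1 GPa, ρ = 8570 kg/m³, cost = 7.200 $/kg
  alloy V: E = 426.8 GPa, ρ = 3120 kg/m³, cost = 45.20 $/kg
  alloy D: E = 200.6 GPa, ρ = 7800 kg/m³, cost = 0.8700 $/kg
  alloy D: M = 29.6 MN·m per $
  alloy Z: M = 7.81 MN·m per $
  alloy V: M = 3.03 MN·m per $
  alloy U: M = 1.69 MN·m per $
  alloy P: M = 1.34 MN·m per $
Highest index: alloy D.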